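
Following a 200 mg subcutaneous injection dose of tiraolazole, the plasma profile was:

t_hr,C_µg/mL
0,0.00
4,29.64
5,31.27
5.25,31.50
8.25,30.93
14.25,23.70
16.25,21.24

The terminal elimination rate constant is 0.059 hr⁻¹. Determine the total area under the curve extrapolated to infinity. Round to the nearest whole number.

Trapezoidal AUC_0→16.25:
  [0→4]: (0.00+29.64)/2 × 4 = 59.28
  [4→5]: (29.64+31.27)/2 × 1 = 30.455
  [5→5.25]: (31.27+31.50)/2 × 0.25 = 7.84625
  [5.25→8.25]: (31.50+30.93)/2 × 3 = 93.645
  [8.25→14.25]: (30.93+23.70)/2 × 6 = 163.89
  [14.25→16.25]: (23.70+21.24)/2 × 2 = 44.94
  Sum = 400.05625 µg/mL·hr
Extrapolated tail: C_last / k_e = 21.24 / 0.059 = 360.000
AUC_0→∞ = 400.05625 + 360.000 = 760.05625 µg/mL·hr

AUC = 760 µg/mL·hr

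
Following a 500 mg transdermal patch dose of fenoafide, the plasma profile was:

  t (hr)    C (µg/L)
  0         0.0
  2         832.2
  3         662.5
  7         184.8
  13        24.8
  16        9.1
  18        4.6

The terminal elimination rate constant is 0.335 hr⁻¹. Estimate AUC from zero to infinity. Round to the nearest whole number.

Trapezoidal AUC_0→18:
  [0→2]: (0.0+832.2)/2 × 2 = 832.2
  [2→3]: (832.2+662.5)/2 × 1 = 747.35
  [3→7]: (662.5+184.8)/2 × 4 = 1694.6
  [7→13]: (184.8+24.8)/2 × 6 = 628.8
  [13→16]: (24.8+9.1)/2 × 3 = 50.85
  [16→18]: (9.1+4.6)/2 × 2 = 13.7
  Sum = 3967.5 µg/L·hr
Extrapolated tail: C_last / k_e = 4.6 / 0.335 = 13.731
AUC_0→∞ = 3967.5 + 13.731 = 3981.231 µg/L·hr

AUC = 3981 µg/L·hr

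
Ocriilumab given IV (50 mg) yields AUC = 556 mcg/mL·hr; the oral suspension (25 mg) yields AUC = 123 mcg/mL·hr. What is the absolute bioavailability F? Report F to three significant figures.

F = 0.442

F = (AUC_ev / D_ev) / (AUC_iv / D_iv)
  = (123/25) / (556/50)
  = 4.92 / 11.12 = 0.4424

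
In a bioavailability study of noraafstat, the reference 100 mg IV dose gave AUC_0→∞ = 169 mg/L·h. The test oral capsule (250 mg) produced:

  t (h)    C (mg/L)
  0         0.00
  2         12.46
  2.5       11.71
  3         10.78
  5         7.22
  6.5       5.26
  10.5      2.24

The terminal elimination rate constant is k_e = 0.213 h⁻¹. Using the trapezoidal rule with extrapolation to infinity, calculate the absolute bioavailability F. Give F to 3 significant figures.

F = 0.182

Trapezoidal AUC_0→10.5 (oral capsule):
  [0→2]: (0.00+12.46)/2 × 2 = 12.46
  [2→2.5]: (12.46+11.71)/2 × 0.5 = 6.0425
  [2.5→3]: (11.71+10.78)/2 × 0.5 = 5.6225
  [3→5]: (10.78+7.22)/2 × 2 = 18.0
  [5→6.5]: (7.22+5.26)/2 × 1.5 = 9.36
  [6.5→10.5]: (5.26+2.24)/2 × 4 = 15.0
  Sum = 66.485 mg/L·h
Tail: C_last/k_e = 2.24/0.213 = 10.516
AUC_0→∞ (oral capsule) = 66.485 + 10.516 = 77.001 mg/L·h
F = (AUC_ev/D_ev)/(AUC_iv/D_iv) = (77.001/250)/(169/100) = 0.308004/1.69 = 0.1823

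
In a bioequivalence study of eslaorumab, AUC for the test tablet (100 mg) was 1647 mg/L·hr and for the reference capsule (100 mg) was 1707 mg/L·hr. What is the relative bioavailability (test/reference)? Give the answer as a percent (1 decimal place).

F_rel = (AUC_test/D_test) / (AUC_ref/D_ref)
      = (1647/100) / (1707/100)
      = 16.47 / 17.07 = 0.9649 = 96.49%

F_rel = 96.5%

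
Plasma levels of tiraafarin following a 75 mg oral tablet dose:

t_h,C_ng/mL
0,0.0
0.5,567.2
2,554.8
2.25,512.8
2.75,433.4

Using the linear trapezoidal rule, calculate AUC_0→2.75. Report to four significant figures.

Trapezoidal AUC_0→2.75:
  [0→0.5]: (0.0+567.2)/2 × 0.5 = 141.8
  [0.5→2]: (567.2+554.8)/2 × 1.5 = 841.5
  [2→2.25]: (554.8+512.8)/2 × 0.25 = 133.45
  [2.25→2.75]: (512.8+433.4)/2 × 0.5 = 236.55
  Sum = 1353.3 ng/mL·h

AUC = 1353 ng/mL·h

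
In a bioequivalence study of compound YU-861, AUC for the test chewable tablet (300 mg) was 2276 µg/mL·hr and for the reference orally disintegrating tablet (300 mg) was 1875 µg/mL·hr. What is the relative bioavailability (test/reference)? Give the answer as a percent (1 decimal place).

F_rel = 121.4%

F_rel = (AUC_test/D_test) / (AUC_ref/D_ref)
      = (2276/300) / (1875/300)
      = 7.58667 / 6.25 = 1.2139 = 121.39%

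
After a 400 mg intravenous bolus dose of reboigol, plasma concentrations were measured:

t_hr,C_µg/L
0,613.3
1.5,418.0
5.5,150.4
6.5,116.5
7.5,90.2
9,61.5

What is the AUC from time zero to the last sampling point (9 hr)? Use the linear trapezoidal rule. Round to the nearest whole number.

AUC = 2261 µg/L·hr

Trapezoidal AUC_0→9:
  [0→1.5]: (613.3+418.0)/2 × 1.5 = 773.475
  [1.5→5.5]: (418.0+150.4)/2 × 4 = 1136.8
  [5.5→6.5]: (150.4+116.5)/2 × 1 = 133.45
  [6.5→7.5]: (116.5+90.2)/2 × 1 = 103.35
  [7.5→9]: (90.2+61.5)/2 × 1.5 = 113.775
  Sum = 2260.85 µg/L·hr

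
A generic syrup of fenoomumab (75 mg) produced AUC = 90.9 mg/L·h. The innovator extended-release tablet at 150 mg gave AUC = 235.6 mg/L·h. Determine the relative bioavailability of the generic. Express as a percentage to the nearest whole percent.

F_rel = 77%

F_rel = (AUC_test/D_test) / (AUC_ref/D_ref)
      = (90.9/75) / (235.6/150)
      = 1.212 / 1.57067 = 0.7716 = 77.16%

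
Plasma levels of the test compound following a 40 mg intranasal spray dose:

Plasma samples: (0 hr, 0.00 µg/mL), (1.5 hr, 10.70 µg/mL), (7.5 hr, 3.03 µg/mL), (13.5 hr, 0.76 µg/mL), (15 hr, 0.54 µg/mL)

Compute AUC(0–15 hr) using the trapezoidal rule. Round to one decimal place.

AUC = 61.6 µg/mL·hr

Trapezoidal AUC_0→15:
  [0→1.5]: (0.00+10.70)/2 × 1.5 = 8.025
  [1.5→7.5]: (10.70+3.03)/2 × 6 = 41.19
  [7.5→13.5]: (3.03+0.76)/2 × 6 = 11.37
  [13.5→15]: (0.76+0.54)/2 × 1.5 = 0.975
  Sum = 61.56 µg/mL·hr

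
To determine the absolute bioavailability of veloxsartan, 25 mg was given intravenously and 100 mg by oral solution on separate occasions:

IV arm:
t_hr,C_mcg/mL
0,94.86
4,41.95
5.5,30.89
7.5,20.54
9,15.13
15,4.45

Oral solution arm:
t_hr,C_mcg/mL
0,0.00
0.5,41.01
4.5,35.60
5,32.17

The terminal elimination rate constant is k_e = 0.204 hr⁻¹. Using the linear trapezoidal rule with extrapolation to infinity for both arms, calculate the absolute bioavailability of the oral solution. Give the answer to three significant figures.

Trapezoidal AUC_0→15 (IV):
  [0→4]: (94.86+41.95)/2 × 4 = 273.62
  [4→5.5]: (41.95+30.89)/2 × 1.5 = 54.63
  [5.5→7.5]: (30.89+20.54)/2 × 2 = 51.43
  [7.5→9]: (20.54+15.13)/2 × 1.5 = 26.7525
  [9→15]: (15.13+4.45)/2 × 6 = 58.74
  Sum = 465.1725 mcg/mL·hr
IV tail: 4.45/0.204 = 21.814; AUC_iv,0→∞ = 465.1725 + 21.814 = 486.9865 mcg/mL·hr
Trapezoidal AUC_0→5 (oral solution):
  [0→0.5]: (0.00+41.01)/2 × 0.5 = 10.2525
  [0.5→4.5]: (41.01+35.60)/2 × 4 = 153.22
  [4.5→5]: (35.60+32.17)/2 × 0.5 = 16.9425
  Sum = 180.415 mcg/mL·hr
oral solution tail: 32.17/0.204 = 157.696; AUC_ev,0→∞ = 180.415 + 157.696 = 338.111 mcg/mL·hr
F = (AUC_ev/D_ev)/(AUC_iv/D_iv) = (338.111/100)/(486.9865/25) = 3.38111/19.47946 = 0.1736

F = 0.174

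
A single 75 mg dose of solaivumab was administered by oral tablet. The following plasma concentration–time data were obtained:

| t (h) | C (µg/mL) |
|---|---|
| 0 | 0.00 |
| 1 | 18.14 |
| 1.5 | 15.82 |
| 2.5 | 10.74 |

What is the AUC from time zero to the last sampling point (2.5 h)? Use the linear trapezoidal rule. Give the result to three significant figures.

Trapezoidal AUC_0→2.5:
  [0→1]: (0.00+18.14)/2 × 1 = 9.07
  [1→1.5]: (18.14+15.82)/2 × 0.5 = 8.49
  [1.5→2.5]: (15.82+10.74)/2 × 1 = 13.28
  Sum = 30.84 µg/mL·h

AUC = 30.8 µg/mL·h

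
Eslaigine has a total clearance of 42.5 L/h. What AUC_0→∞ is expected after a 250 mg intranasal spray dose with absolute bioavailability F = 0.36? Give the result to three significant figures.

AUC = 2.12 mg/L·h

AUC_0→∞ = F × Dose / CL
        = 0.36 × 250 / 42.5 = 2.11765 mg/L·h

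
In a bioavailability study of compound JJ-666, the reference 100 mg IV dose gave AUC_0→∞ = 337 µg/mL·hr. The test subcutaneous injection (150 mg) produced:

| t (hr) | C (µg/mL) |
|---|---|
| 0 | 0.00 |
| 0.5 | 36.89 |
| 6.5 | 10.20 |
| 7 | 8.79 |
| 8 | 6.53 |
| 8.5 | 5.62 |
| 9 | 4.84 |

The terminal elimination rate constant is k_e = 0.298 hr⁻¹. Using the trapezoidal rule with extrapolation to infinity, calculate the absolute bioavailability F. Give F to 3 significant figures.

Trapezoidal AUC_0→9 (subcutaneous injection):
  [0→0.5]: (0.00+36.89)/2 × 0.5 = 9.2225
  [0.5→6.5]: (36.89+10.20)/2 × 6 = 141.27
  [6.5→7]: (10.20+8.79)/2 × 0.5 = 4.7475
  [7→8]: (8.79+6.53)/2 × 1 = 7.66
  [8→8.5]: (6.53+5.62)/2 × 0.5 = 3.0375
  [8.5→9]: (5.62+4.84)/2 × 0.5 = 2.615
  Sum = 168.5525 µg/mL·hr
Tail: C_last/k_e = 4.84/0.298 = 16.242
AUC_0→∞ (subcutaneous injection) = 168.5525 + 16.242 = 184.7945 µg/mL·hr
F = (AUC_ev/D_ev)/(AUC_iv/D_iv) = (184.7945/150)/(337/100) = 1.23196/3.37 = 0.3656

F = 0.366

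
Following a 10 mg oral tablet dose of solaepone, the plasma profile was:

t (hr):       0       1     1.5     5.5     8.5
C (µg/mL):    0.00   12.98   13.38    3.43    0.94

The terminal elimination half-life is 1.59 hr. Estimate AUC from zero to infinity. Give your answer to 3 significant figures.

Trapezoidal AUC_0→8.5:
  [0→1]: (0.00+12.98)/2 × 1 = 6.49
  [1→1.5]: (12.98+13.38)/2 × 0.5 = 6.59
  [1.5→5.5]: (13.38+3.43)/2 × 4 = 33.62
  [5.5→8.5]: (3.43+0.94)/2 × 3 = 6.555
  Sum = 53.255 µg/mL·hr
k_e = ln2 / t½ = 0.693147 / 1.59 = 0.4359 hr^-1
Extrapolated tail: C_last / k_e = 0.94 / 0.4359 = 2.156
AUC_0→∞ = 53.255 + 2.156 = 55.411 µg/mL·hr

AUC = 55.4 µg/mL·hr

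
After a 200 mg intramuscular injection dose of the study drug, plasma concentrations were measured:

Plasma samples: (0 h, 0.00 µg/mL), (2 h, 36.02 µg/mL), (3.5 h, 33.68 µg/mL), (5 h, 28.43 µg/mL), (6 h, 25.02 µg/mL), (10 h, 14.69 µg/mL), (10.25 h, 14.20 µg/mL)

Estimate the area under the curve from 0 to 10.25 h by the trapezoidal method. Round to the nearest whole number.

AUC = 245 µg/mL·h

Trapezoidal AUC_0→10.25:
  [0→2]: (0.00+36.02)/2 × 2 = 36.02
  [2→3.5]: (36.02+33.68)/2 × 1.5 = 52.275
  [3.5→5]: (33.68+28.43)/2 × 1.5 = 46.5825
  [5→6]: (28.43+25.02)/2 × 1 = 26.725
  [6→10]: (25.02+14.69)/2 × 4 = 79.42
  [10→10.25]: (14.69+14.20)/2 × 0.25 = 3.61125
  Sum = 244.63375 µg/mL·h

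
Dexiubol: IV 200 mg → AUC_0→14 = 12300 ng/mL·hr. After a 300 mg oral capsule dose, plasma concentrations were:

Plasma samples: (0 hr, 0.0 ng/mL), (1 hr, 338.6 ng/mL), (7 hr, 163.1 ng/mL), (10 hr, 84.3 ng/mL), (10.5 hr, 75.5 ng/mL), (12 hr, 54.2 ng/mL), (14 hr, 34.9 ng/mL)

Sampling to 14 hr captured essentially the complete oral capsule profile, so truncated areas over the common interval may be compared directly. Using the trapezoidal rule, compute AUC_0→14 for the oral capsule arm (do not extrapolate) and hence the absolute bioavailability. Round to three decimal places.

F = 0.123

Trapezoidal AUC_0→14 (oral capsule):
  [0→1]: (0.0+338.6)/2 × 1 = 169.3
  [1→7]: (338.6+163.1)/2 × 6 = 1505.1
  [7→10]: (163.1+84.3)/2 × 3 = 371.1
  [10→10.5]: (84.3+75.5)/2 × 0.5 = 39.95
  [10.5→12]: (75.5+54.2)/2 × 1.5 = 97.275
  [12→14]: (54.2+34.9)/2 × 2 = 89.1
  Sum = 2271.825 ng/mL·hr
F = (AUC_ev/D_ev)/(AUC_iv/D_iv) = (2271.825/300)/(12300/200) = 7.57275/61.5 = 0.1231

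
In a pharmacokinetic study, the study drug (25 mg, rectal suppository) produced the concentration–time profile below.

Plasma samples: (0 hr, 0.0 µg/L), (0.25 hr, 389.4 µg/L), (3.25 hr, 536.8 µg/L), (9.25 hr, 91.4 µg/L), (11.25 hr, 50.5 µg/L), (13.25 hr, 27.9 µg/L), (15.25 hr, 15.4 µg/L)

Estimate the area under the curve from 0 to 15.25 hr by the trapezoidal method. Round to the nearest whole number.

Trapezoidal AUC_0→15.25:
  [0→0.25]: (0.0+389.4)/2 × 0.25 = 48.675
  [0.25→3.25]: (389.4+536.8)/2 × 3 = 1389.3
  [3.25→9.25]: (536.8+91.4)/2 × 6 = 1884.6
  [9.25→11.25]: (91.4+50.5)/2 × 2 = 141.9
  [11.25→13.25]: (50.5+27.9)/2 × 2 = 78.4
  [13.25→15.25]: (27.9+15.4)/2 × 2 = 43.3
  Sum = 3586.175 µg/L·hr

AUC = 3586 µg/L·hr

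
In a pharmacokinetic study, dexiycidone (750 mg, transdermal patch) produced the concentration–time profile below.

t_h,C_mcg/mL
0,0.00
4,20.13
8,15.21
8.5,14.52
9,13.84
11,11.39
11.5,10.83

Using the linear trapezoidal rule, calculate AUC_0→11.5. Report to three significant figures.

AUC = 156 mcg/mL·h

Trapezoidal AUC_0→11.5:
  [0→4]: (0.00+20.13)/2 × 4 = 40.26
  [4→8]: (20.13+15.21)/2 × 4 = 70.68
  [8→8.5]: (15.21+14.52)/2 × 0.5 = 7.4325
  [8.5→9]: (14.52+13.84)/2 × 0.5 = 7.09
  [9→11]: (13.84+11.39)/2 × 2 = 25.23
  [11→11.5]: (11.39+10.83)/2 × 0.5 = 5.555
  Sum = 156.2475 mcg/mL·h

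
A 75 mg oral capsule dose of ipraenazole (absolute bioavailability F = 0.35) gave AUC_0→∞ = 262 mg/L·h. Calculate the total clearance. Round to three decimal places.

CL = F × Dose / AUC_0→∞
   = 0.35 × 75 / 262 = 0.100191 L/h

CL = 0.100 L/h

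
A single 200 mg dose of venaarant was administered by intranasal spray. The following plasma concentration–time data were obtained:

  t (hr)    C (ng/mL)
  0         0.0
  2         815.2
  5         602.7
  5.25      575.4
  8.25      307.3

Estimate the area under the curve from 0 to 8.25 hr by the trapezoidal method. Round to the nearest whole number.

AUC = 4413 ng/mL·hr

Trapezoidal AUC_0→8.25:
  [0→2]: (0.0+815.2)/2 × 2 = 815.2
  [2→5]: (815.2+602.7)/2 × 3 = 2126.85
  [5→5.25]: (602.7+575.4)/2 × 0.25 = 147.2625
  [5.25→8.25]: (575.4+307.3)/2 × 3 = 1324.05
  Sum = 4413.3625 ng/mL·hr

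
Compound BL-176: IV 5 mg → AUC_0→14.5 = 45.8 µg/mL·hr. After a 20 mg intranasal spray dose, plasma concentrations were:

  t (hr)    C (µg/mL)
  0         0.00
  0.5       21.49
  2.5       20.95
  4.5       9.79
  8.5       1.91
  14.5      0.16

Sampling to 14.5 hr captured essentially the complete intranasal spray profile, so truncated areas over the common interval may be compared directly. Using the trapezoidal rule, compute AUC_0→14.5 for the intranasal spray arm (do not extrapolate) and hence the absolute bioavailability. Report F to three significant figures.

Trapezoidal AUC_0→14.5 (intranasal spray):
  [0→0.5]: (0.00+21.49)/2 × 0.5 = 5.3725
  [0.5→2.5]: (21.49+20.95)/2 × 2 = 42.44
  [2.5→4.5]: (20.95+9.79)/2 × 2 = 30.74
  [4.5→8.5]: (9.79+1.91)/2 × 4 = 23.4
  [8.5→14.5]: (1.91+0.16)/2 × 6 = 6.21
  Sum = 108.1625 µg/mL·hr
F = (AUC_ev/D_ev)/(AUC_iv/D_iv) = (108.1625/20)/(45.8/5) = 5.408125/9.16 = 0.5904

F = 0.590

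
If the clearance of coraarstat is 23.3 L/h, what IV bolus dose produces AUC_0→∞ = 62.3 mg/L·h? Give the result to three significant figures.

Dose_iv = CL × AUC_0→∞
     = 23.3 × 62.3 = 1451.59 mg

Dose = 1450 mg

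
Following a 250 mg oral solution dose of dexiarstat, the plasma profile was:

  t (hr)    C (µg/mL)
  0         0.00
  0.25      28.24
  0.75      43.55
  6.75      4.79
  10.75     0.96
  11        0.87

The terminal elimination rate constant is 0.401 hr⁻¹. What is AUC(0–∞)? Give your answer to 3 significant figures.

AUC = 180 µg/mL·hr

Trapezoidal AUC_0→11:
  [0→0.25]: (0.00+28.24)/2 × 0.25 = 3.53
  [0.25→0.75]: (28.24+43.55)/2 × 0.5 = 17.9475
  [0.75→6.75]: (43.55+4.79)/2 × 6 = 145.02
  [6.75→10.75]: (4.79+0.96)/2 × 4 = 11.5
  [10.75→11]: (0.96+0.87)/2 × 0.25 = 0.22875
  Sum = 178.22625 µg/mL·hr
Extrapolated tail: C_last / k_e = 0.87 / 0.401 = 2.170
AUC_0→∞ = 178.22625 + 2.170 = 180.39625 µg/mL·hr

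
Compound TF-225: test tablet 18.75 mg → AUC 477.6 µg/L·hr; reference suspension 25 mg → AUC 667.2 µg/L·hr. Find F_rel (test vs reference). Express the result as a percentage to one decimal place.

F_rel = (AUC_test/D_test) / (AUC_ref/D_ref)
      = (477.6/18.75) / (667.2/25)
      = 25.472 / 26.688 = 0.9544 = 95.44%

F_rel = 95.4%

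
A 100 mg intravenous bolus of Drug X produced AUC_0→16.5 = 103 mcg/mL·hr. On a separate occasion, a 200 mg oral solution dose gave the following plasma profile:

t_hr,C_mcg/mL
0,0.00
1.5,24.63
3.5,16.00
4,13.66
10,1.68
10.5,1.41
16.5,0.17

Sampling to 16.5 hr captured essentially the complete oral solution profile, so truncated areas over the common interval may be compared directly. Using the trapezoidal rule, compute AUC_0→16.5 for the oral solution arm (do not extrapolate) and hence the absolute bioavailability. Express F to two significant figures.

F = 0.57

Trapezoidal AUC_0→16.5 (oral solution):
  [0→1.5]: (0.00+24.63)/2 × 1.5 = 18.4725
  [1.5→3.5]: (24.63+16.00)/2 × 2 = 40.63
  [3.5→4]: (16.00+13.66)/2 × 0.5 = 7.415
  [4→10]: (13.66+1.68)/2 × 6 = 46.02
  [10→10.5]: (1.68+1.41)/2 × 0.5 = 0.7725
  [10.5→16.5]: (1.41+0.17)/2 × 6 = 4.74
  Sum = 118.05 mcg/mL·hr
F = (AUC_ev/D_ev)/(AUC_iv/D_iv) = (118.05/200)/(103/100) = 0.59025/1.03 = 0.5731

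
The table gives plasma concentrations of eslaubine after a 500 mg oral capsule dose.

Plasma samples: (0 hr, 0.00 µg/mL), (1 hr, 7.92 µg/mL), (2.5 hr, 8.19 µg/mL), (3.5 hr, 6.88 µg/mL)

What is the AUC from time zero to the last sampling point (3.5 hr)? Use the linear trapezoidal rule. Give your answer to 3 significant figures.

AUC = 23.6 µg/mL·hr

Trapezoidal AUC_0→3.5:
  [0→1]: (0.00+7.92)/2 × 1 = 3.96
  [1→2.5]: (7.92+8.19)/2 × 1.5 = 12.0825
  [2.5→3.5]: (8.19+6.88)/2 × 1 = 7.535
  Sum = 23.5775 µg/mL·hr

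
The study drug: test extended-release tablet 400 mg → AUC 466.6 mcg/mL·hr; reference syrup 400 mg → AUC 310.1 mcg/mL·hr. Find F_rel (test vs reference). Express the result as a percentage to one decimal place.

F_rel = (AUC_test/D_test) / (AUC_ref/D_ref)
      = (466.6/400) / (310.1/400)
      = 1.1665 / 0.77525 = 1.5047 = 150.47%

F_rel = 150.5%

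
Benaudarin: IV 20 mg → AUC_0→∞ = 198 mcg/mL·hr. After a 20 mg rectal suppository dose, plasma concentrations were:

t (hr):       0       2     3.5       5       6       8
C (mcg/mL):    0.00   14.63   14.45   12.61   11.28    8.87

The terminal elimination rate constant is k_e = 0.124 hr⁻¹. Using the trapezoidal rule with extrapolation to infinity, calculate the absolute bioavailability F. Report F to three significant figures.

F = 0.810

Trapezoidal AUC_0→8 (rectal suppository):
  [0→2]: (0.00+14.63)/2 × 2 = 14.63
  [2→3.5]: (14.63+14.45)/2 × 1.5 = 21.81
  [3.5→5]: (14.45+12.61)/2 × 1.5 = 20.295
  [5→6]: (12.61+11.28)/2 × 1 = 11.945
  [6→8]: (11.28+8.87)/2 × 2 = 20.15
  Sum = 88.83 mcg/mL·hr
Tail: C_last/k_e = 8.87/0.124 = 71.532
AUC_0→∞ (rectal suppository) = 88.83 + 71.532 = 160.362 mcg/mL·hr
F = (AUC_ev/D_ev)/(AUC_iv/D_iv) = (160.362/20)/(198/20) = 8.0181/9.9 = 0.8099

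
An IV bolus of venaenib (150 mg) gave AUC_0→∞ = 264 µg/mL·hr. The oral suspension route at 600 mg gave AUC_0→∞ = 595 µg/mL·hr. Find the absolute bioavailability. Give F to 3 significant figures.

F = 0.563

F = (AUC_ev / D_ev) / (AUC_iv / D_iv)
  = (595/600) / (264/150)
  = 0.991667 / 1.76 = 0.5634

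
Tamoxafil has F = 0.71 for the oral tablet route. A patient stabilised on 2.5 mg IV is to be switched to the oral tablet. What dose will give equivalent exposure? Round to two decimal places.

D_oral = 3.52 mg

For equal systemic exposure: F × D_ev = D_iv
D_ev = D_iv / F = 2.5 / 0.71 = 3.52113 mg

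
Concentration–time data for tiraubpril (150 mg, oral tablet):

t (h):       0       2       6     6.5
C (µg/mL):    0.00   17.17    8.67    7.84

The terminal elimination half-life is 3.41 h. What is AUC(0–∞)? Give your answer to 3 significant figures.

Trapezoidal AUC_0→6.5:
  [0→2]: (0.00+17.17)/2 × 2 = 17.17
  [2→6]: (17.17+8.67)/2 × 4 = 51.68
  [6→6.5]: (8.67+7.84)/2 × 0.5 = 4.1275
  Sum = 72.9775 µg/mL·h
k_e = ln2 / t½ = 0.693147 / 3.41 = 0.2033 h^-1
Extrapolated tail: C_last / k_e = 7.84 / 0.2033 = 38.564
AUC_0→∞ = 72.9775 + 38.564 = 111.5415 µg/mL·h

AUC = 112 µg/mL·h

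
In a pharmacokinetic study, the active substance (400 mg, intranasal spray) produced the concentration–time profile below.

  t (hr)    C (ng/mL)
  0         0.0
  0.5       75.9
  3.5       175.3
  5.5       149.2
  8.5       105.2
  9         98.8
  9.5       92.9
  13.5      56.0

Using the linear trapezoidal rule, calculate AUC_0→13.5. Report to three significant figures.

AUC = 1500 ng/mL·hr

Trapezoidal AUC_0→13.5:
  [0→0.5]: (0.0+75.9)/2 × 0.5 = 18.975
  [0.5→3.5]: (75.9+175.3)/2 × 3 = 376.8
  [3.5→5.5]: (175.3+149.2)/2 × 2 = 324.5
  [5.5→8.5]: (149.2+105.2)/2 × 3 = 381.6
  [8.5→9]: (105.2+98.8)/2 × 0.5 = 51.0
  [9→9.5]: (98.8+92.9)/2 × 0.5 = 47.925
  [9.5→13.5]: (92.9+56.0)/2 × 4 = 297.8
  Sum = 1498.6 ng/mL·hr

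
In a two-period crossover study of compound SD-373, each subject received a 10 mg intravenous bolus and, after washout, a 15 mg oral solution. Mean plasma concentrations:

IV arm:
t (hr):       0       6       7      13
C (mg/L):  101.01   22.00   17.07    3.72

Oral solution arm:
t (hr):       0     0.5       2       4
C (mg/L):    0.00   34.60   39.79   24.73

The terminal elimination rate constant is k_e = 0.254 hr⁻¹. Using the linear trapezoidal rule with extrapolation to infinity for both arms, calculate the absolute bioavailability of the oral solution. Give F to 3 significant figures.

F = 0.324

Trapezoidal AUC_0→13 (IV):
  [0→6]: (101.01+22.00)/2 × 6 = 369.03
  [6→7]: (22.00+17.07)/2 × 1 = 19.535
  [7→13]: (17.07+3.72)/2 × 6 = 62.37
  Sum = 450.935 mg/L·hr
IV tail: 3.72/0.254 = 14.646; AUC_iv,0→∞ = 450.935 + 14.646 = 465.581 mg/L·hr
Trapezoidal AUC_0→4 (oral solution):
  [0→0.5]: (0.00+34.60)/2 × 0.5 = 8.65
  [0.5→2]: (34.60+39.79)/2 × 1.5 = 55.7925
  [2→4]: (39.79+24.73)/2 × 2 = 64.52
  Sum = 128.9625 mg/L·hr
oral solution tail: 24.73/0.254 = 97.362; AUC_ev,0→∞ = 128.9625 + 97.362 = 226.3245 mg/L·hr
F = (AUC_ev/D_ev)/(AUC_iv/D_iv) = (226.3245/15)/(465.581/10) = 15.0883/46.5581 = 0.3241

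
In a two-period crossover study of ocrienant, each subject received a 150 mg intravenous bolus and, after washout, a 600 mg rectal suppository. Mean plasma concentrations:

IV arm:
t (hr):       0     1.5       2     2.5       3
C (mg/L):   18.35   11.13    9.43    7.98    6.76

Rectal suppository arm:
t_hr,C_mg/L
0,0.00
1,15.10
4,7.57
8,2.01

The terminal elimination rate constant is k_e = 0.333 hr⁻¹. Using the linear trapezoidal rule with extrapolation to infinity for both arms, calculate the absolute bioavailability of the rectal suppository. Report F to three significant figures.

Trapezoidal AUC_0→3 (IV):
  [0→1.5]: (18.35+11.13)/2 × 1.5 = 22.11
  [1.5→2]: (11.13+9.43)/2 × 0.5 = 5.14
  [2→2.5]: (9.43+7.98)/2 × 0.5 = 4.3525
  [2.5→3]: (7.98+6.76)/2 × 0.5 = 3.685
  Sum = 35.2875 mg/L·hr
IV tail: 6.76/0.333 = 20.300; AUC_iv,0→∞ = 35.2875 + 20.300 = 55.5875 mg/L·hr
Trapezoidal AUC_0→8 (rectal suppository):
  [0→1]: (0.00+15.10)/2 × 1 = 7.55
  [1→4]: (15.10+7.57)/2 × 3 = 34.005
  [4→8]: (7.57+2.01)/2 × 4 = 19.16
  Sum = 60.715 mg/L·hr
rectal suppository tail: 2.01/0.333 = 6.036; AUC_ev,0→∞ = 60.715 + 6.036 = 66.751 mg/L·hr
F = (AUC_ev/D_ev)/(AUC_iv/D_iv) = (66.751/600)/(55.5875/150) = 0.111252/0.370583 = 0.3002

F = 0.300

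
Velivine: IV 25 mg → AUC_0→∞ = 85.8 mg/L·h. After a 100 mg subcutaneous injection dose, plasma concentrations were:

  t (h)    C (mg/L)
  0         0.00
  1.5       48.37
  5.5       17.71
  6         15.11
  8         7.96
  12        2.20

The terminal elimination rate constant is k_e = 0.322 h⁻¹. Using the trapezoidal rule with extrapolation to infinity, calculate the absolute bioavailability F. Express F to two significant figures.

F = 0.66

Trapezoidal AUC_0→12 (subcutaneous injection):
  [0→1.5]: (0.00+48.37)/2 × 1.5 = 36.2775
  [1.5→5.5]: (48.37+17.71)/2 × 4 = 132.16
  [5.5→6]: (17.71+15.11)/2 × 0.5 = 8.205
  [6→8]: (15.11+7.96)/2 × 2 = 23.07
  [8→12]: (7.96+2.20)/2 × 4 = 20.32
  Sum = 220.0325 mg/L·h
Tail: C_last/k_e = 2.20/0.322 = 6.832
AUC_0→∞ (subcutaneous injection) = 220.0325 + 6.832 = 226.8645 mg/L·h
F = (AUC_ev/D_ev)/(AUC_iv/D_iv) = (226.8645/100)/(85.8/25) = 2.268645/3.432 = 0.6610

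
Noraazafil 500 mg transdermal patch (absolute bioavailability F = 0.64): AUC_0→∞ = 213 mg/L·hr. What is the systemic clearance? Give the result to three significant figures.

CL = 1.50 L/hr

CL = F × Dose / AUC_0→∞
   = 0.64 × 500 / 213 = 1.50235 L/hr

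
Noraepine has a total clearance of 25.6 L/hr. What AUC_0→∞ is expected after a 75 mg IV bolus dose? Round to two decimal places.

AUC = 2.93 mg/L·hr

AUC_0→∞ = Dose_iv / CL
        = 75 / 25.6 = 2.9296875 mg/L·hr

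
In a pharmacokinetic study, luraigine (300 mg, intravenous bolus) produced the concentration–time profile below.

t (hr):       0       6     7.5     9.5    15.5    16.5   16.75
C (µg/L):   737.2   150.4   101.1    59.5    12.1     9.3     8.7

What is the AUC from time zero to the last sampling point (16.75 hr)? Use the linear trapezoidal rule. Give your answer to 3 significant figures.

Trapezoidal AUC_0→16.75:
  [0→6]: (737.2+150.4)/2 × 6 = 2662.8
  [6→7.5]: (150.4+101.1)/2 × 1.5 = 188.625
  [7.5→9.5]: (101.1+59.5)/2 × 2 = 160.6
  [9.5→15.5]: (59.5+12.1)/2 × 6 = 214.8
  [15.5→16.5]: (12.1+9.3)/2 × 1 = 10.7
  [16.5→16.75]: (9.3+8.7)/2 × 0.25 = 2.25
  Sum = 3239.775 µg/L·hr

AUC = 3240 µg/L·hr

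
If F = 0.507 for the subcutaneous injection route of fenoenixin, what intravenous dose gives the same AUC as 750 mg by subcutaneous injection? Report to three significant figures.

D_iv = 380 mg

Systemic exposure from an extravascular dose = F × D_ev, so the equivalent IV dose is F × D_ev.
D_iv = F × D_ev = 0.507 × 750 = 380.25 mg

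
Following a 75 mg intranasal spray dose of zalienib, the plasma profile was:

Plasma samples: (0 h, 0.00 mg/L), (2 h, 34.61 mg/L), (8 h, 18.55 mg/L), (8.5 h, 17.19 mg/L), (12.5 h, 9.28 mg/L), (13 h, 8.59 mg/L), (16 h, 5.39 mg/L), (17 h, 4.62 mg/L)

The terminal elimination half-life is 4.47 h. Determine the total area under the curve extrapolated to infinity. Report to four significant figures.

Trapezoidal AUC_0→17:
  [0→2]: (0.00+34.61)/2 × 2 = 34.61
  [2→8]: (34.61+18.55)/2 × 6 = 159.48
  [8→8.5]: (18.55+17.19)/2 × 0.5 = 8.935
  [8.5→12.5]: (17.19+9.28)/2 × 4 = 52.94
  [12.5→13]: (9.28+8.59)/2 × 0.5 = 4.4675
  [13→16]: (8.59+5.39)/2 × 3 = 20.97
  [16→17]: (5.39+4.62)/2 × 1 = 5.005
  Sum = 286.4075 mg/L·h
k_e = ln2 / t½ = 0.693147 / 4.47 = 0.1551 h^-1
Extrapolated tail: C_last / k_e = 4.62 / 0.1551 = 29.787
AUC_0→∞ = 286.4075 + 29.787 = 316.1945 mg/L·h

AUC = 316.2 mg/L·h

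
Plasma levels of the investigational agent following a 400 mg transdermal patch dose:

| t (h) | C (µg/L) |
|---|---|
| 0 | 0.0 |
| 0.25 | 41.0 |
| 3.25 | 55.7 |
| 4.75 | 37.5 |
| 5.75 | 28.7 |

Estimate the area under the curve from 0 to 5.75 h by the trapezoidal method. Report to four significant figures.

Trapezoidal AUC_0→5.75:
  [0→0.25]: (0.0+41.0)/2 × 0.25 = 5.125
  [0.25→3.25]: (41.0+55.7)/2 × 3 = 145.05
  [3.25→4.75]: (55.7+37.5)/2 × 1.5 = 69.9
  [4.75→5.75]: (37.5+28.7)/2 × 1 = 33.1
  Sum = 253.175 µg/L·h

AUC = 253.2 µg/L·h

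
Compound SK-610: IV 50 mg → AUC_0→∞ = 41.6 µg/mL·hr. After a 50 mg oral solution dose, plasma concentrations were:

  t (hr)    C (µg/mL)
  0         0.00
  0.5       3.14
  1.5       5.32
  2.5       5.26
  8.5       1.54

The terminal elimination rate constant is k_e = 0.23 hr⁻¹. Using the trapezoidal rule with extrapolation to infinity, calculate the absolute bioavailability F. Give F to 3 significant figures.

Trapezoidal AUC_0→8.5 (oral solution):
  [0→0.5]: (0.00+3.14)/2 × 0.5 = 0.785
  [0.5→1.5]: (3.14+5.32)/2 × 1 = 4.23
  [1.5→2.5]: (5.32+5.26)/2 × 1 = 5.29
  [2.5→8.5]: (5.26+1.54)/2 × 6 = 20.4
  Sum = 30.705 µg/mL·hr
Tail: C_last/k_e = 1.54/0.23 = 6.696
AUC_0→∞ (oral solution) = 30.705 + 6.696 = 37.401 µg/mL·hr
F = (AUC_ev/D_ev)/(AUC_iv/D_iv) = (37.401/50)/(41.6/50) = 0.74802/0.832 = 0.8991

F = 0.899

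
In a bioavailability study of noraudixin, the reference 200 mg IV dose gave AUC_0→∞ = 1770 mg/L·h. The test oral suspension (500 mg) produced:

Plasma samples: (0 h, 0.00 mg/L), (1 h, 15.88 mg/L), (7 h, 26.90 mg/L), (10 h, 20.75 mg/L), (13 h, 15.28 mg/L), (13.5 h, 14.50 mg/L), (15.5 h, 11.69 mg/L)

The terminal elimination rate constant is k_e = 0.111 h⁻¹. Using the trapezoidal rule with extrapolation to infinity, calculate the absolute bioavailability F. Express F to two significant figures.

Trapezoidal AUC_0→15.5 (oral suspension):
  [0→1]: (0.00+15.88)/2 × 1 = 7.94
  [1→7]: (15.88+26.90)/2 × 6 = 128.34
  [7→10]: (26.90+20.75)/2 × 3 = 71.475
  [10→13]: (20.75+15.28)/2 × 3 = 54.045
  [13→13.5]: (15.28+14.50)/2 × 0.5 = 7.445
  [13.5→15.5]: (14.50+11.69)/2 × 2 = 26.19
  Sum = 295.435 mg/L·h
Tail: C_last/k_e = 11.69/0.111 = 105.315
AUC_0→∞ (oral suspension) = 295.435 + 105.315 = 400.75 mg/L·h
F = (AUC_ev/D_ev)/(AUC_iv/D_iv) = (400.75/500)/(1770/200) = 0.8015/8.85 = 0.0906

F = 0.091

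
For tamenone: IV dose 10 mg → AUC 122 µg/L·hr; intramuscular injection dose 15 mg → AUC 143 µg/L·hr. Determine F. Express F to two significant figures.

F = (AUC_ev / D_ev) / (AUC_iv / D_iv)
  = (143/15) / (122/10)
  = 9.53333 / 12.2 = 0.7814

F = 0.78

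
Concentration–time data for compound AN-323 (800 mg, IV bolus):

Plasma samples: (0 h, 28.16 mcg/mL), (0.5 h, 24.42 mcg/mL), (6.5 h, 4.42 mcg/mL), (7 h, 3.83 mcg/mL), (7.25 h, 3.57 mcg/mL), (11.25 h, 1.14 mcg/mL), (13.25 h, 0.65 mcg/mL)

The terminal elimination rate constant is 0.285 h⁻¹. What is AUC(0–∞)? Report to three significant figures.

AUC = 116 mcg/mL·h

Trapezoidal AUC_0→13.25:
  [0→0.5]: (28.16+24.42)/2 × 0.5 = 13.145
  [0.5→6.5]: (24.42+4.42)/2 × 6 = 86.52
  [6.5→7]: (4.42+3.83)/2 × 0.5 = 2.0625
  [7→7.25]: (3.83+3.57)/2 × 0.25 = 0.925
  [7.25→11.25]: (3.57+1.14)/2 × 4 = 9.42
  [11.25→13.25]: (1.14+0.65)/2 × 2 = 1.79
  Sum = 113.8625 mcg/mL·h
Extrapolated tail: C_last / k_e = 0.65 / 0.285 = 2.281
AUC_0→∞ = 113.8625 + 2.281 = 116.1435 mcg/mL·h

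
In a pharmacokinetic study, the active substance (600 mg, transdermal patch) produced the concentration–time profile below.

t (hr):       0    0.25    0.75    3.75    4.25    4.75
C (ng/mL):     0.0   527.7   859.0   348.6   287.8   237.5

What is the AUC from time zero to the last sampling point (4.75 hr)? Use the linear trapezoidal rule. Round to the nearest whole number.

AUC = 2514 ng/mL·hr

Trapezoidal AUC_0→4.75:
  [0→0.25]: (0.0+527.7)/2 × 0.25 = 65.9625
  [0.25→0.75]: (527.7+859.0)/2 × 0.5 = 346.675
  [0.75→3.75]: (859.0+348.6)/2 × 3 = 1811.4
  [3.75→4.25]: (348.6+287.8)/2 × 0.5 = 159.1
  [4.25→4.75]: (287.8+237.5)/2 × 0.5 = 131.325
  Sum = 2514.4625 ng/mL·hr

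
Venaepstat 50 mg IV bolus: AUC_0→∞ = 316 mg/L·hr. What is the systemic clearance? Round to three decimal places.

CL = 0.158 L/hr

CL = Dose_iv / AUC_0→∞
   = 50 / 316 = 0.158228 L/hr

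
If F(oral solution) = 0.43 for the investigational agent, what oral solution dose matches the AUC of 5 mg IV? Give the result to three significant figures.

For equal systemic exposure: F × D_ev = D_iv
D_ev = D_iv / F = 5 / 0.43 = 11.6279 mg

D_oral = 11.6 mg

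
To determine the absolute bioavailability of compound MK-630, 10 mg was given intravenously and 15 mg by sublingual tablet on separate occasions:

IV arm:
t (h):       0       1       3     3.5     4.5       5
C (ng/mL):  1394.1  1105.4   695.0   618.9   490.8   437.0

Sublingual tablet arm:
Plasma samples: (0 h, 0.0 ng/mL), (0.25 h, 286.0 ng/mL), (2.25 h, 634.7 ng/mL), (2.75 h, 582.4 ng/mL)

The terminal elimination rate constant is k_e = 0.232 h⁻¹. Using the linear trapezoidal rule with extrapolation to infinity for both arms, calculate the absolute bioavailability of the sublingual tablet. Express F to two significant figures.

Trapezoidal AUC_0→5 (IV):
  [0→1]: (1394.1+1105.4)/2 × 1 = 1249.75
  [1→3]: (1105.4+695.0)/2 × 2 = 1800.4
  [3→3.5]: (695.0+618.9)/2 × 0.5 = 328.475
  [3.5→4.5]: (618.9+490.8)/2 × 1 = 554.85
  [4.5→5]: (490.8+437.0)/2 × 0.5 = 231.95
  Sum = 4165.425 ng/mL·h
IV tail: 437.0/0.232 = 1883.621; AUC_iv,0→∞ = 4165.425 + 1883.621 = 6049.046 ng/mL·h
Trapezoidal AUC_0→2.75 (sublingual tablet):
  [0→0.25]: (0.0+286.0)/2 × 0.25 = 35.75
  [0.25→2.25]: (286.0+634.7)/2 × 2 = 920.7
  [2.25→2.75]: (634.7+582.4)/2 × 0.5 = 304.275
  Sum = 1260.725 ng/mL·h
sublingual tablet tail: 582.4/0.232 = 2510.345; AUC_ev,0→∞ = 1260.725 + 2510.345 = 3771.07 ng/mL·h
F = (AUC_ev/D_ev)/(AUC_iv/D_iv) = (3771.07/15)/(6049.046/10) = 251.405/604.9046 = 0.4156

F = 0.42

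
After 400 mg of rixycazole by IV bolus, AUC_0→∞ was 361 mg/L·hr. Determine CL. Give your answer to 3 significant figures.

CL = Dose_iv / AUC_0→∞
   = 400 / 361 = 1.10803 L/hr

CL = 1.11 L/hr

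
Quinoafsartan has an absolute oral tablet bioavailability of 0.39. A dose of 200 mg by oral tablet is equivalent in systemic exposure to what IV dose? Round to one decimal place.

Systemic exposure from an extravascular dose = F × D_ev, so the equivalent IV dose is F × D_ev.
D_iv = F × D_ev = 0.39 × 200 = 78 mg

D_iv = 78.0 mg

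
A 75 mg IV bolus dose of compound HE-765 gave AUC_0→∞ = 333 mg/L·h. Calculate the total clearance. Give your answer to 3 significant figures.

CL = 0.225 L/h

CL = Dose_iv / AUC_0→∞
   = 75 / 333 = 0.225225 L/h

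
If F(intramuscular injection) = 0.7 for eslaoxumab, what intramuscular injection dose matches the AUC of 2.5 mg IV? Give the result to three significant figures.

D_intramuscular = 3.57 mg

For equal systemic exposure: F × D_ev = D_iv
D_ev = D_iv / F = 2.5 / 0.7 = 3.57143 mg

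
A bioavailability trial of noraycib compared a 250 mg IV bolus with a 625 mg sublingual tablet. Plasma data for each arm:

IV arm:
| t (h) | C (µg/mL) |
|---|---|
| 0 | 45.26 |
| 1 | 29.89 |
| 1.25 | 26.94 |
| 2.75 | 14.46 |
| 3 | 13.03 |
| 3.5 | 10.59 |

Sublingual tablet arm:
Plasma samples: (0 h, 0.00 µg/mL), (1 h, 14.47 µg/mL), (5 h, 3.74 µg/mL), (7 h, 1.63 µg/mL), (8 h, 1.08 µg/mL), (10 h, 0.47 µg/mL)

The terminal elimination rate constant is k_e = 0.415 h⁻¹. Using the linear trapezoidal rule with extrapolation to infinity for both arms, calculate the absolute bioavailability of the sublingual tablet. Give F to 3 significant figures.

Trapezoidal AUC_0→3.5 (IV):
  [0→1]: (45.26+29.89)/2 × 1 = 37.575
  [1→1.25]: (29.89+26.94)/2 × 0.25 = 7.10375
  [1.25→2.75]: (26.94+14.46)/2 × 1.5 = 31.05
  [2.75→3]: (14.46+13.03)/2 × 0.25 = 3.43625
  [3→3.5]: (13.03+10.59)/2 × 0.5 = 5.905
  Sum = 85.07 µg/mL·h
IV tail: 10.59/0.415 = 25.518; AUC_iv,0→∞ = 85.07 + 25.518 = 110.588 µg/mL·h
Trapezoidal AUC_0→10 (sublingual tablet):
  [0→1]: (0.00+14.47)/2 × 1 = 7.235
  [1→5]: (14.47+3.74)/2 × 4 = 36.42
  [5→7]: (3.74+1.63)/2 × 2 = 5.37
  [7→8]: (1.63+1.08)/2 × 1 = 1.355
  [8→10]: (1.08+0.47)/2 × 2 = 1.55
  Sum = 51.93 µg/mL·h
sublingual tablet tail: 0.47/0.415 = 1.133; AUC_ev,0→∞ = 51.93 + 1.133 = 53.063 µg/mL·h
F = (AUC_ev/D_ev)/(AUC_iv/D_iv) = (53.063/625)/(110.588/250) = 0.0849008/0.442352 = 0.1919

F = 0.192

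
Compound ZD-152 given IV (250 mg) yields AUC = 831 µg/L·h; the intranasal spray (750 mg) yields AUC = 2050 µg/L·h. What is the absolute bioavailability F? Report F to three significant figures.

F = 0.822

F = (AUC_ev / D_ev) / (AUC_iv / D_iv)
  = (2050/750) / (831/250)
  = 2.73333 / 3.324 = 0.8223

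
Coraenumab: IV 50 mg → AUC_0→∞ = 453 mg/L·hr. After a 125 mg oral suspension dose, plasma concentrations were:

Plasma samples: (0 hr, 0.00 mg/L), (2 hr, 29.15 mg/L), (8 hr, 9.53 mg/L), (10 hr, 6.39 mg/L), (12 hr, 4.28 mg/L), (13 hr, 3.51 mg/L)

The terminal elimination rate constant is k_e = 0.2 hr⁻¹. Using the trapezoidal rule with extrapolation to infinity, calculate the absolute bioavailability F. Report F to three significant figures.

F = 0.171

Trapezoidal AUC_0→13 (oral suspension):
  [0→2]: (0.00+29.15)/2 × 2 = 29.15
  [2→8]: (29.15+9.53)/2 × 6 = 116.04
  [8→10]: (9.53+6.39)/2 × 2 = 15.92
  [10→12]: (6.39+4.28)/2 × 2 = 10.67
  [12→13]: (4.28+3.51)/2 × 1 = 3.895
  Sum = 175.675 mg/L·hr
Tail: C_last/k_e = 3.51/0.2 = 17.550
AUC_0→∞ (oral suspension) = 175.675 + 17.550 = 193.225 mg/L·hr
F = (AUC_ev/D_ev)/(AUC_iv/D_iv) = (193.225/125)/(453/50) = 1.5458/9.06 = 0.1706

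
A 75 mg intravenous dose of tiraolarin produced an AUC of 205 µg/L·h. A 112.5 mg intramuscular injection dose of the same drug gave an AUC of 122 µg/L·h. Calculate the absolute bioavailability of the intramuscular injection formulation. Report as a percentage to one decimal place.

F = (AUC_ev / D_ev) / (AUC_iv / D_iv)
  = (122/112.5) / (205/75)
  = 1.08444 / 2.73333 = 0.3967
  = 39.67%

F = 39.7%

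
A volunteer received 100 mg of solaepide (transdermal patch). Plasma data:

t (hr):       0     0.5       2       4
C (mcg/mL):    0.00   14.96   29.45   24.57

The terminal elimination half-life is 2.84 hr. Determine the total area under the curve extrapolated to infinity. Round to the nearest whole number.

AUC = 192 mcg/mL·hr

Trapezoidal AUC_0→4:
  [0→0.5]: (0.00+14.96)/2 × 0.5 = 3.74
  [0.5→2]: (14.96+29.45)/2 × 1.5 = 33.3075
  [2→4]: (29.45+24.57)/2 × 2 = 54.02
  Sum = 91.0675 mcg/mL·hr
k_e = ln2 / t½ = 0.693147 / 2.84 = 0.2441 hr^-1
Extrapolated tail: C_last / k_e = 24.57 / 0.2441 = 100.655
AUC_0→∞ = 91.0675 + 100.655 = 191.7225 mcg/mL·hr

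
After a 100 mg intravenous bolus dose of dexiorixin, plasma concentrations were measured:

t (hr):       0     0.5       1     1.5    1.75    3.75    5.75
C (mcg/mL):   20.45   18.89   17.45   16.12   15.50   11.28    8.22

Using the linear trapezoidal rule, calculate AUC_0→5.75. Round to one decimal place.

AUC = 77.5 mcg/mL·hr

Trapezoidal AUC_0→5.75:
  [0→0.5]: (20.45+18.89)/2 × 0.5 = 9.835
  [0.5→1]: (18.89+17.45)/2 × 0.5 = 9.085
  [1→1.5]: (17.45+16.12)/2 × 0.5 = 8.3925
  [1.5→1.75]: (16.12+15.50)/2 × 0.25 = 3.9525
  [1.75→3.75]: (15.50+11.28)/2 × 2 = 26.78
  [3.75→5.75]: (11.28+8.22)/2 × 2 = 19.5
  Sum = 77.545 mcg/mL·hr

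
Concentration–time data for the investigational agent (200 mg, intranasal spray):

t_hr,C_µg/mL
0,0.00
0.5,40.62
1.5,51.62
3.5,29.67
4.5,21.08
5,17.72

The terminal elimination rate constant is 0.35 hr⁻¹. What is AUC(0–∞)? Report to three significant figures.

Trapezoidal AUC_0→5:
  [0→0.5]: (0.00+40.62)/2 × 0.5 = 10.155
  [0.5→1.5]: (40.62+51.62)/2 × 1 = 46.12
  [1.5→3.5]: (51.62+29.67)/2 × 2 = 81.29
  [3.5→4.5]: (29.67+21.08)/2 × 1 = 25.375
  [4.5→5]: (21.08+17.72)/2 × 0.5 = 9.7
  Sum = 172.64 µg/mL·hr
Extrapolated tail: C_last / k_e = 17.72 / 0.35 = 50.629
AUC_0→∞ = 172.64 + 50.629 = 223.269 µg/mL·hr

AUC = 223 µg/mL·hr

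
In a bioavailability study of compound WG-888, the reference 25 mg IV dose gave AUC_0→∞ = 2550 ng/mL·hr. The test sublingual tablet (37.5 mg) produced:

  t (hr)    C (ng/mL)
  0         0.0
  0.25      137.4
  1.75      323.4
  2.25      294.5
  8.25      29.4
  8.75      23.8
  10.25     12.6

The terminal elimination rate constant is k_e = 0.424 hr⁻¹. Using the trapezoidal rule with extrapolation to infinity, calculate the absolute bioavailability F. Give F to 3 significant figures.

Trapezoidal AUC_0→10.25 (sublingual tablet):
  [0→0.25]: (0.0+137.4)/2 × 0.25 = 17.175
  [0.25→1.75]: (137.4+323.4)/2 × 1.5 = 345.6
  [1.75→2.25]: (323.4+294.5)/2 × 0.5 = 154.475
  [2.25→8.25]: (294.5+29.4)/2 × 6 = 971.7
  [8.25→8.75]: (29.4+23.8)/2 × 0.5 = 13.3
  [8.75→10.25]: (23.8+12.6)/2 × 1.5 = 27.3
  Sum = 1529.55 ng/mL·hr
Tail: C_last/k_e = 12.6/0.424 = 29.717
AUC_0→∞ (sublingual tablet) = 1529.55 + 29.717 = 1559.267 ng/mL·hr
F = (AUC_ev/D_ev)/(AUC_iv/D_iv) = (1559.267/37.5)/(2550/25) = 41.5805/102 = 0.4077

F = 0.408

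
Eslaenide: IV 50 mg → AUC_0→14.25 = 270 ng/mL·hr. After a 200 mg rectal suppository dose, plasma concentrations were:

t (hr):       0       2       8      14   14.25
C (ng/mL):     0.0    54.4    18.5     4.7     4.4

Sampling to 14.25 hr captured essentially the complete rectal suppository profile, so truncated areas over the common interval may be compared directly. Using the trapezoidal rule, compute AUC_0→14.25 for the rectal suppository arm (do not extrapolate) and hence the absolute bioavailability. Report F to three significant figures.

Trapezoidal AUC_0→14.25 (rectal suppository):
  [0→2]: (0.0+54.4)/2 × 2 = 54.4
  [2→8]: (54.4+18.5)/2 × 6 = 218.7
  [8→14]: (18.5+4.7)/2 × 6 = 69.6
  [14→14.25]: (4.7+4.4)/2 × 0.25 = 1.1375
  Sum = 343.8375 ng/mL·hr
F = (AUC_ev/D_ev)/(AUC_iv/D_iv) = (343.8375/200)/(270/50) = 1.7191875/5.4 = 0.3184

F = 0.318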